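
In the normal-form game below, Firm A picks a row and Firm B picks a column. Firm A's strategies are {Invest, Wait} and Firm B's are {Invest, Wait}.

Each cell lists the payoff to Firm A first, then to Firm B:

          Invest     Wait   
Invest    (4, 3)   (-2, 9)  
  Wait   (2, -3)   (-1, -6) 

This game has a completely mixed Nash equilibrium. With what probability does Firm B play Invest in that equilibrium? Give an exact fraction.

1/3

Let y be the probability that Firm B plays Invest. In a completely mixed equilibrium, Firm A must be indifferent between Invest and Wait.
Firm A's expected payoff from Invest is 4y − 2(1−y); from Wait it is 2y − (1−y).
Setting these equal: 6y − 2 = 3y − 1, so y = 1/3.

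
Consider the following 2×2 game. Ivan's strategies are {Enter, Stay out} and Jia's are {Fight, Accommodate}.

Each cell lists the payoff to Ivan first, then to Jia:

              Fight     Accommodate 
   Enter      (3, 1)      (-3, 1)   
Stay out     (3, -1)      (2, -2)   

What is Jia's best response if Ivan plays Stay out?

Against Stay out, Jia earns -1 from Fight and -2 from Accommodate.
So Fight is the best response.

Fight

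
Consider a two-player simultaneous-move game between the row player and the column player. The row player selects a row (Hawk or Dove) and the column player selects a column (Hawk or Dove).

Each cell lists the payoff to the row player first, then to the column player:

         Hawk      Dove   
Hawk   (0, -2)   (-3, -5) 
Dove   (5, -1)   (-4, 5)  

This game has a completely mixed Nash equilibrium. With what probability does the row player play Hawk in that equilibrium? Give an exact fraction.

2/3

Let r be the probability that the row player plays Hawk. In a completely mixed equilibrium, the column player must be indifferent between Hawk and Dove.
The column player's expected payoff from Hawk is −2r − (1−r); from Dove it is −5r + 5(1−r).
Setting these equal: −r − 1 = −10r + 5, so r = 2/3.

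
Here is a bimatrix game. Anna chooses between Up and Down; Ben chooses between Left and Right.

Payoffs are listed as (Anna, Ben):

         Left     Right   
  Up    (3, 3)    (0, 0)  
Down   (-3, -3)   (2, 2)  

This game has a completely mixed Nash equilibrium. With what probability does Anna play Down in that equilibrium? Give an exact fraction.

Let p be the probability that Anna plays Up. In a completely mixed equilibrium, Ben must be indifferent between Left and Right.
Ben's expected payoff from Left is 3p − 3(1−p); from Right it is 2(1−p).
Setting these equal: 6p − 3 = −2p + 2, so p = 5/8.
Therefore Anna plays Down with probability 1 − 5/8 = 3/8.

3/8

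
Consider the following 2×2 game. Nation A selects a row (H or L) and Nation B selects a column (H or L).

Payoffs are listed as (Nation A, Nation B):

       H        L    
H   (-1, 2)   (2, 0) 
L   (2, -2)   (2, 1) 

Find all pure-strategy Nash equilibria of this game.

(H, H): Nation A prefers L (2 > -1) — not an equilibrium.
(H, L): Nation B prefers H (2 > 0) — not an equilibrium.
(L, H): Nation B prefers L (1 > -2) — not an equilibrium.
(L, L): Nation A gets 2 ≥ 2 from H, and Nation B gets 1 ≥ -2 from H — Nash equilibrium.

(L, L)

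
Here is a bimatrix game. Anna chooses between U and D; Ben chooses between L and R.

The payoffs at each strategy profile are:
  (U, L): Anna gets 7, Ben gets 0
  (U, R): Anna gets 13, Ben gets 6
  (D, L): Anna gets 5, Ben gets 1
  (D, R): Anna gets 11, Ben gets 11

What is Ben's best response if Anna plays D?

Against D, Ben earns 1 from L and 11 from R.
So R is the best response.

R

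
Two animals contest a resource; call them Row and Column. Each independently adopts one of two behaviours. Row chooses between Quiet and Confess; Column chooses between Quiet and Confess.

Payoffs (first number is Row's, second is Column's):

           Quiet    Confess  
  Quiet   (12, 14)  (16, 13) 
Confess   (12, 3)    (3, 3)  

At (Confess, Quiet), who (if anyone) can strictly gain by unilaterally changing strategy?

Neither

Row at (Confess, Quiet) earns 12; deviating to Quiet yields 12 — not better.
Column earns 3; deviating to Confess yields 3 — not better.
Neither player can strictly improve; the profile is a Nash equilibrium.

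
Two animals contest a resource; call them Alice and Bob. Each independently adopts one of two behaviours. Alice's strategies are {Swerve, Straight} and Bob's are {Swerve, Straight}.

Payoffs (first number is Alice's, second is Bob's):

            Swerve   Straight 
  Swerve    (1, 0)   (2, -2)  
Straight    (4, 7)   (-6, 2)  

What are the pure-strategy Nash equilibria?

(Swerve, Swerve): Alice prefers Straight (4 > 1) — not an equilibrium.
(Swerve, Straight): Bob prefers Swerve (0 > -2) — not an equilibrium.
(Straight, Swerve): Alice gets 4 ≥ 1 from Swerve, and Bob gets 7 ≥ 2 from Straight — Nash equilibrium.
(Straight, Straight): Alice prefers Swerve (2 > -6); Bob prefers Swerve (7 > 2) — not an equilibrium.

(Straight, Swerve)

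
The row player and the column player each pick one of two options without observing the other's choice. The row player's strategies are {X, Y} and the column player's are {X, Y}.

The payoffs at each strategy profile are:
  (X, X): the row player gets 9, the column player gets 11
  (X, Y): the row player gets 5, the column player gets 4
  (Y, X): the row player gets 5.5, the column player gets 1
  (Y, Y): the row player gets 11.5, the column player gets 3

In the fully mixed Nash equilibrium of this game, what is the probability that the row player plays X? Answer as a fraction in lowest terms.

2/9

Let r be the probability that the row player plays X. In a completely mixed equilibrium, the column player must be indifferent between X and Y.
The column player's expected payoff from X is 11r + (1−r); from Y it is 4r + 3(1−r).
Setting these equal: 10r + 1 = r + 3, so r = 2/9.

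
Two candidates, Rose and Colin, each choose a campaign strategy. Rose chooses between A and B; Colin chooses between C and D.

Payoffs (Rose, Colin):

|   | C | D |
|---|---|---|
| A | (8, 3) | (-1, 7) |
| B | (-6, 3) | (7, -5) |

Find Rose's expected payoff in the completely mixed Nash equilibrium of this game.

First find y, the probability Colin plays C, from Rose's indifference between A and B: 8y − (1−y) = −6y + 7(1−y), giving y = 4/11.
Since Rose is indifferent in equilibrium, Rose's expected payoff equals the payoff from either row against (4/11, 7/11). Using A: 8(4/11) − (7/11) = 25/11.

25/11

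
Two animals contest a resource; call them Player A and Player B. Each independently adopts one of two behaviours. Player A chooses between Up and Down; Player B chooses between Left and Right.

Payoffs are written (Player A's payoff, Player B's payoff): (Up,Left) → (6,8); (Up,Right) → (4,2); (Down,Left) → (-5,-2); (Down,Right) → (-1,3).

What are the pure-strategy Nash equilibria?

(Up, Left): Player A gets 6 ≥ -5 from Down, and Player B gets 8 ≥ 2 from Right — Nash equilibrium.
(Up, Right): Player B prefers Left (8 > 2) — not an equilibrium.
(Down, Left): Player A prefers Up (6 > -5); Player B prefers Right (3 > -2) — not an equilibrium.
(Down, Right): Player A prefers Up (4 > -1) — not an equilibrium.

(Up, Left)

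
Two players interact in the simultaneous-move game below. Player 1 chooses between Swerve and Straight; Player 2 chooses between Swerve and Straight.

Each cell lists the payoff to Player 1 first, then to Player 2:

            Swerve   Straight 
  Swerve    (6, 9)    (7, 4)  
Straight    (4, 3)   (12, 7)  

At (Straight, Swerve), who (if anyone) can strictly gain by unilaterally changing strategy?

Both

Player 1 at (Straight, Swerve) earns 4; deviating to Swerve yields 6 — a strict improvement.
Player 2 earns 3; deviating to Straight yields 7 — a strict improvement.
Both Player 1 and Player 2 have strictly profitable deviations.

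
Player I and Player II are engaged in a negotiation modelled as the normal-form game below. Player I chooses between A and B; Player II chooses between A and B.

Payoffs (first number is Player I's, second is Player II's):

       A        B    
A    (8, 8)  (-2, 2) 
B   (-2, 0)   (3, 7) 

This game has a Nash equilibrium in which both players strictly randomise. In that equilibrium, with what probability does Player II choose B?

Let c be the probability that Player II plays A. In a completely mixed equilibrium, Player I must be indifferent between A and B.
Player I's expected payoff from A is 8c − 2(1−c); from B it is −2c + 3(1−c).
Setting these equal: 10c − 2 = −5c + 3, so c = 1/3.
Therefore Player II plays B with probability 1 − 1/3 = 2/3.

2/3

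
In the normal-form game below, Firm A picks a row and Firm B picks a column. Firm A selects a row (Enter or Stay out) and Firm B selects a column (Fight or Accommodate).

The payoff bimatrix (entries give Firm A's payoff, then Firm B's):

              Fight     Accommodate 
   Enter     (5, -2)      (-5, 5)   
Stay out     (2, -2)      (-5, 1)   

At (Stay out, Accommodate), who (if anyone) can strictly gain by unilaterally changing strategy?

Firm A at (Stay out, Accommodate) earns -5; deviating to Enter yields -5 — not better.
Firm B earns 1; deviating to Fight yields -2 — not better.
Neither player can strictly improve; the profile is a Nash equilibrium.

Neither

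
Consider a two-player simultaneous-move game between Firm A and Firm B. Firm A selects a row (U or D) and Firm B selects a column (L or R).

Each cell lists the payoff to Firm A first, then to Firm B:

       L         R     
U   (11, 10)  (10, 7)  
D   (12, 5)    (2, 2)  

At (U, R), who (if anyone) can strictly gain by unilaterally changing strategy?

Firm A at (U, R) earns 10; deviating to D yields 2 — not better.
Firm B earns 7; deviating to L yields 10 — a strict improvement.
Only Firm B has a strictly profitable deviation.

Firm B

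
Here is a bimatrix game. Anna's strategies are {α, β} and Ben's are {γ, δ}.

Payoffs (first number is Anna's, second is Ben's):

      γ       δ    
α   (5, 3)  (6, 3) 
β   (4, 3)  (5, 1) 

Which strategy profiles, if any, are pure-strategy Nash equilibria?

(α, γ) and (α, δ)

(α, γ): Anna gets 5 ≥ 4 from β, and Ben gets 3 ≥ 3 from δ — Nash equilibrium.
(α, δ): Anna gets 6 ≥ 5 from β, and Ben gets 3 ≥ 3 from γ — Nash equilibrium.
(β, γ): Anna prefers α (5 > 4) — not an equilibrium.
(β, δ): Anna prefers α (6 > 5); Ben prefers γ (3 > 1) — not an equilibrium.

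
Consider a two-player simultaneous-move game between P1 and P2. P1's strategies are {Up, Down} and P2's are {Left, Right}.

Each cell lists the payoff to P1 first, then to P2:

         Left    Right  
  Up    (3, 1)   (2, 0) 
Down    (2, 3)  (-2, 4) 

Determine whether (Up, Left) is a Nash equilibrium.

Yes

At (Up, Left), P1 earns 3; switching to Down would give 2, so P1 has no profitable deviation.
P2 earns 1; switching to Right would give 0, so P2 has no profitable deviation.
Neither player can gain by a unilateral deviation, so this profile is a Nash equilibrium.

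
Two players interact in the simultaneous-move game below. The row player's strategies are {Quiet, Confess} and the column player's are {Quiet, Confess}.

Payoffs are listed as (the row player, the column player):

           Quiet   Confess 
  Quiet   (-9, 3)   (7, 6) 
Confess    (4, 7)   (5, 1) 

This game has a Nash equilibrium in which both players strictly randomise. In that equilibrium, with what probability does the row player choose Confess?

1/3

Let p be the probability that the row player plays Quiet. In a completely mixed equilibrium, the column player must be indifferent between Quiet and Confess.
The column player's expected payoff from Quiet is 3p + 7(1−p); from Confess it is 6p + (1−p).
Setting these equal: −4p + 7 = 5p + 1, so p = 2/3.
Therefore the row player plays Confess with probability 1 − 2/3 = 1/3.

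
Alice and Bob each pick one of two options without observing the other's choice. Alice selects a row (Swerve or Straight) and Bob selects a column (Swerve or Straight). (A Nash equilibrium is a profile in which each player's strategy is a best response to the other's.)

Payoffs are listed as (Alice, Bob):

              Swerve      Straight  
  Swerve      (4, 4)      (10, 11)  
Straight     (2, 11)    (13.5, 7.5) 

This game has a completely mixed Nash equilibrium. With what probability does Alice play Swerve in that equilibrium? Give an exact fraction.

1/3

Let r be the probability that Alice plays Swerve. In a completely mixed equilibrium, Bob must be indifferent between Swerve and Straight.
Bob's expected payoff from Swerve is 4r + 11(1−r); from Straight it is 11r + 7.5(1−r).
Setting these equal: −7r + 11 = 3.5r + 7.5, so r = 1/3.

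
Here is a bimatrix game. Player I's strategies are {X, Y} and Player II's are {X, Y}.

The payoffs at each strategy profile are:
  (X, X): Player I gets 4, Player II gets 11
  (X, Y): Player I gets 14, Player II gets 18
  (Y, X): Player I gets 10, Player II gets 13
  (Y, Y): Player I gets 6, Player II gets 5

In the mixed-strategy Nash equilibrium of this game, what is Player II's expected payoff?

First find p, the probability Player I plays X, from Player II's indifference between X and Y: 11p + 13(1−p) = 18p + 5(1−p), giving p = 8/15.
Since Player II is indifferent in equilibrium, Player II's expected payoff equals the payoff from either column against (8/15, 7/15). Using X: 11(8/15) + 13(7/15) = 179/15.

179/15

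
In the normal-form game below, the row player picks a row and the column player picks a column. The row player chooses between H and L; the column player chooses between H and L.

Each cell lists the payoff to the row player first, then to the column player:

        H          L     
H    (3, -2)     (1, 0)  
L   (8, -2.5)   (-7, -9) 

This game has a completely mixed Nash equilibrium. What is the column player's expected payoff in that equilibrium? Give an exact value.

-36/17

First find p, the probability the row player plays H, from the column player's indifference between H and L: −2p − 2.5(1−p) = −9(1−p), giving p = 13/17.
Since the column player is indifferent in equilibrium, the column player's expected payoff equals the payoff from either column against (13/17, 4/17). Using H: −2(13/17) − 2.5(4/17) = -36/17.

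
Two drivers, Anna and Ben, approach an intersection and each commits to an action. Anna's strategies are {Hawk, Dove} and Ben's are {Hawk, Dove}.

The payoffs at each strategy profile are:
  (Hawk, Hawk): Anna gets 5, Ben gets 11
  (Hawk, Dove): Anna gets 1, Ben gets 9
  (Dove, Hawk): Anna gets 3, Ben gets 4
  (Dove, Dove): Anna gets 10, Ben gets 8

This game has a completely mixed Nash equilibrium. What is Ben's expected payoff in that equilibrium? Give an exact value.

26/3

First find x, the probability Anna plays Hawk, from Ben's indifference between Hawk and Dove: 11x + 4(1−x) = 9x + 8(1−x), giving x = 2/3.
Since Ben is indifferent in equilibrium, Ben's expected payoff equals the payoff from either column against (2/3, 1/3). Using Hawk: 11(2/3) + 4(1/3) = 26/3.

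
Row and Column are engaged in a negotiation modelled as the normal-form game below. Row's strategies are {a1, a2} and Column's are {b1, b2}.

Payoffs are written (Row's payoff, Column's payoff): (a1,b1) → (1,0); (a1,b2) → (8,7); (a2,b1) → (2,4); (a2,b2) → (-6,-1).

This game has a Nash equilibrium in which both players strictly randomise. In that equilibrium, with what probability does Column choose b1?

Let q be the probability that Column plays b1. In a completely mixed equilibrium, Row must be indifferent between a1 and a2.
Row's expected payoff from a1 is q + 8(1−q); from a2 it is 2q − 6(1−q).
Setting these equal: −7q + 8 = 8q − 6, so q = 14/15.

14/15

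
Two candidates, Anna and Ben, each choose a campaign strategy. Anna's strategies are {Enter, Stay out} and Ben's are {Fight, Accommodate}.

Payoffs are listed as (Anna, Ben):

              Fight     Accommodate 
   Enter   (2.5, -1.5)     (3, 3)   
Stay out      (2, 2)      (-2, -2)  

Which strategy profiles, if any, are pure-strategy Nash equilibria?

(Enter, Accommodate)

(Enter, Fight): Ben prefers Accommodate (3 > -1.5) — not an equilibrium.
(Enter, Accommodate): Anna gets 3 ≥ -2 from Stay out, and Ben gets 3 ≥ -1.5 from Fight — Nash equilibrium.
(Stay out, Fight): Anna prefers Enter (2.5 > 2) — not an equilibrium.
(Stay out, Accommodate): Anna prefers Enter (3 > -2); Ben prefers Fight (2 > -2) — not an equilibrium.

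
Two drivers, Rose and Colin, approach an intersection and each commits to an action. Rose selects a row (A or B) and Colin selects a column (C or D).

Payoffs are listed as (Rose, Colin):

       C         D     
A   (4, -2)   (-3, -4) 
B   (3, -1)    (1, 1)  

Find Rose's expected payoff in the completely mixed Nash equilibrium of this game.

13/5

First find y, the probability Colin plays C, from Rose's indifference between A and B: 4y − 3(1−y) = 3y + (1−y), giving y = 4/5.
Since Rose is indifferent in equilibrium, Rose's expected payoff equals the payoff from either row against (4/5, 1/5). Using A: 4(4/5) − 3(1/5) = 13/5.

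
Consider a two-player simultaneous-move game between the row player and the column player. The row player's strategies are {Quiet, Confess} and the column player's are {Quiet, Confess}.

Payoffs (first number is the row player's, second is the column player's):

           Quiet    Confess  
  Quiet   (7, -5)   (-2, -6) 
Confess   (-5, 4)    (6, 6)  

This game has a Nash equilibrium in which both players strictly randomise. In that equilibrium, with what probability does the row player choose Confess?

1/3

Let x be the probability that the row player plays Quiet. In a completely mixed equilibrium, the column player must be indifferent between Quiet and Confess.
The column player's expected payoff from Quiet is −5x + 4(1−x); from Confess it is −6x + 6(1−x).
Setting these equal: −9x + 4 = −12x + 6, so x = 2/3.
Therefore the row player plays Confess with probability 1 − 2/3 = 1/3.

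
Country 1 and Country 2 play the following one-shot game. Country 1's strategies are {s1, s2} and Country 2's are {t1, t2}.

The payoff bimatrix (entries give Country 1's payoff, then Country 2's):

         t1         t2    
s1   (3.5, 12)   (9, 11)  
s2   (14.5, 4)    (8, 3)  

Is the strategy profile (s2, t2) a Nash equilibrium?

No

At (s2, t2), Country 1 earns 8; switching to s1 would give 9, so Country 1 would deviate.
Country 2 earns 3; switching to t1 would give 4, so Country 2 would deviate.
Since at least one player can profitably deviate, this is not a Nash equilibrium.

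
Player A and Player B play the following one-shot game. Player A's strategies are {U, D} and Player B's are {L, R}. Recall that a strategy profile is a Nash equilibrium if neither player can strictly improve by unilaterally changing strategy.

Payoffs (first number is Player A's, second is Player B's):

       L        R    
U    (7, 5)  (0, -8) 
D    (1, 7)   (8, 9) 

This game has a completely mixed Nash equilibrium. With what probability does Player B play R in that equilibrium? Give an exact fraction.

Let c be the probability that Player B plays L. In a completely mixed equilibrium, Player A must be indifferent between U and D.
Player A's expected payoff from U is 7c; from D it is c + 8(1−c).
Setting these equal: 7c = −7c + 8, so c = 4/7.
Therefore Player B plays R with probability 1 − 4/7 = 3/7.

3/7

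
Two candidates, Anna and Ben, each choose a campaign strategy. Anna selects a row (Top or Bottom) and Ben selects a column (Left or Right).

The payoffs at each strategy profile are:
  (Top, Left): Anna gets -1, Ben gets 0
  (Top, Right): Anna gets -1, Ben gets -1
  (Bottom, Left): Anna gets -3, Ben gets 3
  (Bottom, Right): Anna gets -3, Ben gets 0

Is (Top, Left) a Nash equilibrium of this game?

Yes

At (Top, Left), Anna earns -1; switching to Bottom would give -3, so Anna has no profitable deviation.
Ben earns 0; switching to Right would give -1, so Ben has no profitable deviation.
Neither player can gain by a unilateral deviation, so this profile is a Nash equilibrium.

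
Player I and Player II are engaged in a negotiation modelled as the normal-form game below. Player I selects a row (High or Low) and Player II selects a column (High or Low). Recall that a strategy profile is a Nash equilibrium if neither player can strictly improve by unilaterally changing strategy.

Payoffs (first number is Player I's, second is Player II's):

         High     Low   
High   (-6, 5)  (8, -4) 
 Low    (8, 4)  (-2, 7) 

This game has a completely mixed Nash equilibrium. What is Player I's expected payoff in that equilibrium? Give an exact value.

13/6

First find q, the probability Player II plays High, from Player I's indifference between High and Low: −6q + 8(1−q) = 8q − 2(1−q), giving q = 5/12.
Since Player I is indifferent in equilibrium, Player I's expected payoff equals the payoff from either row against (5/12, 7/12). Using High: −6(5/12) + 8(7/12) = 13/6.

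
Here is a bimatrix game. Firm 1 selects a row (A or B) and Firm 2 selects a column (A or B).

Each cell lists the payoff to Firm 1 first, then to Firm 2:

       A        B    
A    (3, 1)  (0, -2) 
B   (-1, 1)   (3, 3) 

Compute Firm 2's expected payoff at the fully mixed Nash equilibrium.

1

First find x, the probability Firm 1 plays A, from Firm 2's indifference between A and B: x + (1−x) = −2x + 3(1−x), giving x = 2/5.
Since Firm 2 is indifferent in equilibrium, Firm 2's expected payoff equals the payoff from either column against (2/5, 3/5). Using A: (2/5) + (3/5) = 1.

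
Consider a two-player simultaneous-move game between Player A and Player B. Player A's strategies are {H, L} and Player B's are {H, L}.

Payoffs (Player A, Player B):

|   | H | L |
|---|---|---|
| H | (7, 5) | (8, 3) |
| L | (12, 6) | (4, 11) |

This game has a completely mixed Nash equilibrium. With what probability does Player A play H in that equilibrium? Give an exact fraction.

Let x be the probability that Player A plays H. In a completely mixed equilibrium, Player B must be indifferent between H and L.
Player B's expected payoff from H is 5x + 6(1−x); from L it is 3x + 11(1−x).
Setting these equal: −x + 6 = −8x + 11, so x = 5/7.

5/7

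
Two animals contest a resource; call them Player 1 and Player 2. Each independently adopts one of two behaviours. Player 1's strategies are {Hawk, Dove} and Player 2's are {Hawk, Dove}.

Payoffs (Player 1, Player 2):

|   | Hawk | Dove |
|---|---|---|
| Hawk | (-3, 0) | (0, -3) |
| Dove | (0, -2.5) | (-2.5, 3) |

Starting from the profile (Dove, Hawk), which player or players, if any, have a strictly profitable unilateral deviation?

Player 1 at (Dove, Hawk) earns 0; deviating to Hawk yields -3 — not better.
Player 2 earns -2.5; deviating to Dove yields 3 — a strict improvement.
Only Player 2 has a strictly profitable deviation.

Player 2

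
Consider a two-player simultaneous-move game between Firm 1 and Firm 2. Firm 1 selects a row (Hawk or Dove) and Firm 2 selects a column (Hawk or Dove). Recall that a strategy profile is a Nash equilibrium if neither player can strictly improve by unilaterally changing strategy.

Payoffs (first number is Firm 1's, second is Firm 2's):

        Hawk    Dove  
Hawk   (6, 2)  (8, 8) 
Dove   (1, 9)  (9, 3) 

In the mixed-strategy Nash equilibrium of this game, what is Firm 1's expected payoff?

First find q, the probability Firm 2 plays Hawk, from Firm 1's indifference between Hawk and Dove: 6q + 8(1−q) = q + 9(1−q), giving q = 1/6.
Since Firm 1 is indifferent in equilibrium, Firm 1's expected payoff equals the payoff from either row against (1/6, 5/6). Using Hawk: 6(1/6) + 8(5/6) = 23/3.

23/3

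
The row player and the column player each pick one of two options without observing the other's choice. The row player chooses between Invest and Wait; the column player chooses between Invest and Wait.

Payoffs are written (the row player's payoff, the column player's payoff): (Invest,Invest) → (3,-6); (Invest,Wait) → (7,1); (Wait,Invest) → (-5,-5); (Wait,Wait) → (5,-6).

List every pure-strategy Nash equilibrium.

(Invest, Wait)

(Invest, Invest): the column player prefers Wait (1 > -6) — not an equilibrium.
(Invest, Wait): the row player gets 7 ≥ 5 from Wait, and the column player gets 1 ≥ -6 from Invest — Nash equilibrium.
(Wait, Invest): the row player prefers Invest (3 > -5) — not an equilibrium.
(Wait, Wait): the row player prefers Invest (7 > 5); the column player prefers Invest (-5 > -6) — not an equilibrium.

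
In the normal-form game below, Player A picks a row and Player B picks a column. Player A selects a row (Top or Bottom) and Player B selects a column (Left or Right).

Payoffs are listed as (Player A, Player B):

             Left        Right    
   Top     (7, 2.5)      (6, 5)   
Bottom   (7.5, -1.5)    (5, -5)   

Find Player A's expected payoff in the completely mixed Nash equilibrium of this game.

20/3

First find q, the probability Player B plays Left, from Player A's indifference between Top and Bottom: 7q + 6(1−q) = 7.5q + 5(1−q), giving q = 2/3.
Since Player A is indifferent in equilibrium, Player A's expected payoff equals the payoff from either row against (2/3, 1/3). Using Top: 7(2/3) + 6(1/3) = 20/3.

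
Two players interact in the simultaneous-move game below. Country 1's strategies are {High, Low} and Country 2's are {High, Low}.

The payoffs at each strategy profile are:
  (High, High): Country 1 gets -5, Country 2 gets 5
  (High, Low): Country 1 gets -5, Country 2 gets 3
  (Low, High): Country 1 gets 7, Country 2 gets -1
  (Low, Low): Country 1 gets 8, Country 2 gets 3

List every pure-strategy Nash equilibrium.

(Low, Low)

(High, High): Country 1 prefers Low (7 > -5) — not an equilibrium.
(High, Low): Country 1 prefers Low (8 > -5); Country 2 prefers High (5 > 3) — not an equilibrium.
(Low, High): Country 2 prefers Low (3 > -1) — not an equilibrium.
(Low, Low): Country 1 gets 8 ≥ -5 from High, and Country 2 gets 3 ≥ -1 from High — Nash equilibrium.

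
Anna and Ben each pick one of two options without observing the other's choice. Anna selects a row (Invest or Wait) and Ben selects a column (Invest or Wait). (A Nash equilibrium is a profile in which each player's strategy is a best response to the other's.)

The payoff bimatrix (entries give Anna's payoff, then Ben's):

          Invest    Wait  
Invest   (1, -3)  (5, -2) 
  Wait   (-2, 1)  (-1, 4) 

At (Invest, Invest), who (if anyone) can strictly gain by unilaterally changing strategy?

Anna at (Invest, Invest) earns 1; deviating to Wait yields -2 — not better.
Ben earns -3; deviating to Wait yields -2 — a strict improvement.
Only Ben has a strictly profitable deviation.

Ben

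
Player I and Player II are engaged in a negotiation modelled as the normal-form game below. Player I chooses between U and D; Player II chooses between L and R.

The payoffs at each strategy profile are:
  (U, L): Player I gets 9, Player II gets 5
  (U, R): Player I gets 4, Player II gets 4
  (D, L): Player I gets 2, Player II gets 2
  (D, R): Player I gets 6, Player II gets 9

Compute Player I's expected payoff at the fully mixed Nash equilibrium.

46/9

First find q, the probability Player II plays L, from Player I's indifference between U and D: 9q + 4(1−q) = 2q + 6(1−q), giving q = 2/9.
Since Player I is indifferent in equilibrium, Player I's expected payoff equals the payoff from either row against (2/9, 7/9). Using U: 9(2/9) + 4(7/9) = 46/9.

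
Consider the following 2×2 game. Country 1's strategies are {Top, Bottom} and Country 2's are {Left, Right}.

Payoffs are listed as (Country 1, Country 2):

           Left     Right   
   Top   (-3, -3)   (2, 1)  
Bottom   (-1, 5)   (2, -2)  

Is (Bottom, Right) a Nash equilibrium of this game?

At (Bottom, Right), Country 1 earns 2; switching to Top would give 2, so Country 1 has no profitable deviation.
Country 2 earns -2; switching to Left would give 5, so Country 2 would deviate.
Since at least one player can profitably deviate, this is not a Nash equilibrium.

No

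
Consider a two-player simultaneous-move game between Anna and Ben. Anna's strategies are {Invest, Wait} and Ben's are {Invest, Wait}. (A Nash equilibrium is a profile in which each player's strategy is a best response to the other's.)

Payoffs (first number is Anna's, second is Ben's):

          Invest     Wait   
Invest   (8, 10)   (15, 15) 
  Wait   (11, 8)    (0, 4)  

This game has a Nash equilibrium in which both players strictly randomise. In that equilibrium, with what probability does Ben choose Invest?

Let q be the probability that Ben plays Invest. In a completely mixed equilibrium, Anna must be indifferent between Invest and Wait.
Anna's expected payoff from Invest is 8q + 15(1−q); from Wait it is 11q.
Setting these equal: −7q + 15 = 11q, so q = 5/6.

5/6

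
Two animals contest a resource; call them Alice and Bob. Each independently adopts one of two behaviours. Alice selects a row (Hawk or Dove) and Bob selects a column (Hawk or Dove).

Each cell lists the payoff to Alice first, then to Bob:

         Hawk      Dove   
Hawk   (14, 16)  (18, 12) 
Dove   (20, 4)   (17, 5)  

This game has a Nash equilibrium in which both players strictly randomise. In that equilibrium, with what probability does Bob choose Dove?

Let y be the probability that Bob plays Hawk. In a completely mixed equilibrium, Alice must be indifferent between Hawk and Dove.
Alice's expected payoff from Hawk is 14y + 18(1−y); from Dove it is 20y + 17(1−y).
Setting these equal: −4y + 18 = 3y + 17, so y = 1/7.
Therefore Bob plays Dove with probability 1 − 1/7 = 6/7.

6/7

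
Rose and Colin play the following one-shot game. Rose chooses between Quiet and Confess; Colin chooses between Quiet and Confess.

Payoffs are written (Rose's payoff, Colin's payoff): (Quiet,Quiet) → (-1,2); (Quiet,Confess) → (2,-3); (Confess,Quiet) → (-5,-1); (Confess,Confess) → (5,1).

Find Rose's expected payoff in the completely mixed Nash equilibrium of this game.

First find q, the probability Colin plays Quiet, from Rose's indifference between Quiet and Confess: −q + 2(1−q) = −5q + 5(1−q), giving q = 3/7.
Since Rose is indifferent in equilibrium, Rose's expected payoff equals the payoff from either row against (3/7, 4/7). Using Quiet: −(3/7) + 2(4/7) = 5/7.

5/7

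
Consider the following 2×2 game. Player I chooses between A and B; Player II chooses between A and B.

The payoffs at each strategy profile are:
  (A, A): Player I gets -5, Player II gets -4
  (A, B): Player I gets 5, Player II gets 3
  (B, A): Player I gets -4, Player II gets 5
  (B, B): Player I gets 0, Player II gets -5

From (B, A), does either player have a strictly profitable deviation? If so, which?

Neither

Player I at (B, A) earns -4; deviating to A yields -5 — not better.
Player II earns 5; deviating to B yields -5 — not better.
Neither player can strictly improve; the profile is a Nash equilibrium.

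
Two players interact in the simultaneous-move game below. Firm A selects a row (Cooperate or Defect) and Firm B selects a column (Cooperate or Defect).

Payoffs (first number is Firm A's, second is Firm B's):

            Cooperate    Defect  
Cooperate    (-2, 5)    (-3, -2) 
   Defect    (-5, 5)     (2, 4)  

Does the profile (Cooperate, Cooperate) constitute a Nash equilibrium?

Yes

At (Cooperate, Cooperate), Firm A earns -2; switching to Defect would give -5, so Firm A has no profitable deviation.
Firm B earns 5; switching to Defect would give -2, so Firm B has no profitable deviation.
Neither player can gain by a unilateral deviation, so this profile is a Nash equilibrium.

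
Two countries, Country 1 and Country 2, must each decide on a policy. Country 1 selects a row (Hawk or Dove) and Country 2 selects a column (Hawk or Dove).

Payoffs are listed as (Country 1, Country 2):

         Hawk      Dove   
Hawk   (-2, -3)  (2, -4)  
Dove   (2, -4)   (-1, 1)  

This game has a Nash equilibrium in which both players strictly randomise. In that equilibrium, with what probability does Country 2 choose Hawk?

3/7

Let q be the probability that Country 2 plays Hawk. In a completely mixed equilibrium, Country 1 must be indifferent between Hawk and Dove.
Country 1's expected payoff from Hawk is −2q + 2(1−q); from Dove it is 2q − (1−q).
Setting these equal: −4q + 2 = 3q − 1, so q = 3/7.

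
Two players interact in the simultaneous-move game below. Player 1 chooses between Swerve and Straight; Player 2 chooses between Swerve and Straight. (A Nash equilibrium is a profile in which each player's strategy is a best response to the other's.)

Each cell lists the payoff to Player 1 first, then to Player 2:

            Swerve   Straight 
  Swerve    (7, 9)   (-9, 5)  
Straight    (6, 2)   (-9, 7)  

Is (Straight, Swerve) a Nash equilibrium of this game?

At (Straight, Swerve), Player 1 earns 6; switching to Swerve would give 7, so Player 1 would deviate.
Player 2 earns 2; switching to Straight would give 7, so Player 2 would deviate.
Since at least one player can profitably deviate, this is not a Nash equilibrium.

No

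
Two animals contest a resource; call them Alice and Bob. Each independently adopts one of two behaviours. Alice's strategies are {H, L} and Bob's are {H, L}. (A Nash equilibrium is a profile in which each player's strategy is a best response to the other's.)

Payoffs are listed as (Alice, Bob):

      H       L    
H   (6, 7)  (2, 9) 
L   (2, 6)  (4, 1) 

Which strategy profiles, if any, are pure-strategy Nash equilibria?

none

(H, H): Bob prefers L (9 > 7) — not an equilibrium.
(H, L): Alice prefers L (4 > 2) — not an equilibrium.
(L, H): Alice prefers H (6 > 2) — not an equilibrium.
(L, L): Bob prefers H (6 > 1) — not an equilibrium.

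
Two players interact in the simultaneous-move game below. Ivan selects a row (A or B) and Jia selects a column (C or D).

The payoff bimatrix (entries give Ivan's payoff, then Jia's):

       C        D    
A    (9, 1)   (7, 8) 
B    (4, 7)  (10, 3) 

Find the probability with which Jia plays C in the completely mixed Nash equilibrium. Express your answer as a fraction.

3/8

Let y be the probability that Jia plays C. In a completely mixed equilibrium, Ivan must be indifferent between A and B.
Ivan's expected payoff from A is 9y + 7(1−y); from B it is 4y + 10(1−y).
Setting these equal: 2y + 7 = −6y + 10, so y = 3/8.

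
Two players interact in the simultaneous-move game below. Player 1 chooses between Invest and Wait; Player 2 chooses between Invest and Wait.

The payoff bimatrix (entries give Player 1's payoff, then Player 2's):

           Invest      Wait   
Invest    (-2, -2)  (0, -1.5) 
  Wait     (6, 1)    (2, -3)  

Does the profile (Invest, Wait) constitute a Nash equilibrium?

At (Invest, Wait), Player 1 earns 0; switching to Wait would give 2, so Player 1 would deviate.
Player 2 earns -1.5; switching to Invest would give -2, so Player 2 has no profitable deviation.
Since at least one player can profitably deviate, this is not a Nash equilibrium.

No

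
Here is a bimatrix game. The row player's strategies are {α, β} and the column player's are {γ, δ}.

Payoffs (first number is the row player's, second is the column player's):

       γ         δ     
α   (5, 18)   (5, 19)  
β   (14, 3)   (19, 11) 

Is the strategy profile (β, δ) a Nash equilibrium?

At (β, δ), the row player earns 19; switching to α would give 5, so the row player has no profitable deviation.
The column player earns 11; switching to γ would give 3, so the column player has no profitable deviation.
Neither player can gain by a unilateral deviation, so this profile is a Nash equilibrium.

Yes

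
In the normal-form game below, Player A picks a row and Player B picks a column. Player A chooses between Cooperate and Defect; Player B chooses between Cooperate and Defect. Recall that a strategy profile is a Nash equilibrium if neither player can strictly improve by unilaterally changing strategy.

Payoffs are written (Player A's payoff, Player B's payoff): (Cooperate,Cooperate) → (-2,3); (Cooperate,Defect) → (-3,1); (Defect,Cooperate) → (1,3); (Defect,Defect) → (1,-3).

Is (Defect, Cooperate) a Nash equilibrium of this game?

At (Defect, Cooperate), Player A earns 1; switching to Cooperate would give -2, so Player A has no profitable deviation.
Player B earns 3; switching to Defect would give -3, so Player B has no profitable deviation.
Neither player can gain by a unilateral deviation, so this profile is a Nash equilibrium.

Yes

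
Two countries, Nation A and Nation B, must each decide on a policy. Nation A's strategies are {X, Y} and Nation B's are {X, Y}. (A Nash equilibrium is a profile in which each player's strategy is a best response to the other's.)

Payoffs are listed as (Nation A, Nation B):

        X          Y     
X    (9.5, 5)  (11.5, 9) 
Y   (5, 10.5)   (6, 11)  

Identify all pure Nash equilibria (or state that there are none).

(X, Y)

(X, X): Nation B prefers Y (9 > 5) — not an equilibrium.
(X, Y): Nation A gets 11.5 ≥ 6 from Y, and Nation B gets 9 ≥ 5 from X — Nash equilibrium.
(Y, X): Nation A prefers X (9.5 > 5); Nation B prefers Y (11 > 10.5) — not an equilibrium.
(Y, Y): Nation A prefers X (11.5 > 6) — not an equilibrium.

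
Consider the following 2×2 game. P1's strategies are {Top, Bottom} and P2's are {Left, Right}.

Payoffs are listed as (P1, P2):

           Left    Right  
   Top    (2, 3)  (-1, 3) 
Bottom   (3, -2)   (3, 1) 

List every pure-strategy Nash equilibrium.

(Top, Left): P1 prefers Bottom (3 > 2) — not an equilibrium.
(Top, Right): P1 prefers Bottom (3 > -1) — not an equilibrium.
(Bottom, Left): P2 prefers Right (1 > -2) — not an equilibrium.
(Bottom, Right): P1 gets 3 ≥ -1 from Top, and P2 gets 1 ≥ -2 from Left — Nash equilibrium.

(Bottom, Right)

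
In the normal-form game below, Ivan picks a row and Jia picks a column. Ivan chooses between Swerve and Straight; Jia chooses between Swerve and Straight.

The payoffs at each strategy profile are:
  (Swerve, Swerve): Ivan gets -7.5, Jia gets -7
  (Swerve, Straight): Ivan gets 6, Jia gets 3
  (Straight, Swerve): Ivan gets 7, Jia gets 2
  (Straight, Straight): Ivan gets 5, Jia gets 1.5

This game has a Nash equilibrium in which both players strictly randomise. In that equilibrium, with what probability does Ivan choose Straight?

Let p be the probability that Ivan plays Swerve. In a completely mixed equilibrium, Jia must be indifferent between Swerve and Straight.
Jia's expected payoff from Swerve is −7p + 2(1−p); from Straight it is 3p + 1.5(1−p).
Setting these equal: −9p + 2 = 1.5p + 1.5, so p = 1/21.
Therefore Ivan plays Straight with probability 1 − 1/21 = 20/21.

20/21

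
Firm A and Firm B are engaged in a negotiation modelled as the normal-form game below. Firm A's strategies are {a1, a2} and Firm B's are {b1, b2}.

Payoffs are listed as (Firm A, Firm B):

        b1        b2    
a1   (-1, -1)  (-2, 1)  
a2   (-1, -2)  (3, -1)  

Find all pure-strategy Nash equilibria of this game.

(a2, b2)

(a1, b1): Firm B prefers b2 (1 > -1) — not an equilibrium.
(a1, b2): Firm A prefers a2 (3 > -2) — not an equilibrium.
(a2, b1): Firm B prefers b2 (-1 > -2) — not an equilibrium.
(a2, b2): Firm A gets 3 ≥ -2 from a1, and Firm B gets -1 ≥ -2 from b1 — Nash equilibrium.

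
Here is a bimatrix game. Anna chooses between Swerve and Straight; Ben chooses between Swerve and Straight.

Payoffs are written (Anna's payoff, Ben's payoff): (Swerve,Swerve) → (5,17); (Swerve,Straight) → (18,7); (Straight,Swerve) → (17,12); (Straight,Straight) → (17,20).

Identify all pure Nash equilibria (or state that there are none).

none

(Swerve, Swerve): Anna prefers Straight (17 > 5) — not an equilibrium.
(Swerve, Straight): Ben prefers Swerve (17 > 7) — not an equilibrium.
(Straight, Swerve): Ben prefers Straight (20 > 12) — not an equilibrium.
(Straight, Straight): Anna prefers Swerve (18 > 17) — not an equilibrium.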